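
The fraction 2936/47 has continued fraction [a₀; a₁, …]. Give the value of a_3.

⌊2936/47⌋ = 62, remainder 22
⌊47/22⌋ = 2, remainder 3
⌊22/3⌋ = 7, remainder 1
⌊3/1⌋ = 3, remainder 0

3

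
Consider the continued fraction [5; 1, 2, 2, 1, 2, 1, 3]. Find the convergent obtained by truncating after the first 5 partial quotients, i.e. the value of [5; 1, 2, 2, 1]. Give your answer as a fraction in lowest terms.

57/10

Collapse the nested fraction from the inside out:
Start with 1.
2 + 1/(1/1) = 2 + 1/1 = 3/1
2 + 1/(3/1) = 2 + 1/3 = 7/3
1 + 1/(7/3) = 1 + 3/7 = 10/7
5 + 1/(10/7) = 5 + 7/10 = 57/10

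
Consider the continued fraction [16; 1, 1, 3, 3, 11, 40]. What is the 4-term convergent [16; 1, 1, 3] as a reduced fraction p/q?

116/7

Starting at the tail and folding back:
Start with 3.
1 + 1/(3/1) = 1 + 1/3 = 4/3
1 + 1/(4/3) = 1 + 3/4 = 7/4
16 + 1/(7/4) = 16 + 4/7 = 116/7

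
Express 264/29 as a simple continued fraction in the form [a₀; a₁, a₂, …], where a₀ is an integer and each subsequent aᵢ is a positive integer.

⌊264/29⌋ = 9, remainder 3
⌊29/3⌋ = 9, remainder 2
⌊3/2⌋ = 1, remainder 1
⌊2/1⌋ = 2, remainder 0

[9; 9, 1, 2]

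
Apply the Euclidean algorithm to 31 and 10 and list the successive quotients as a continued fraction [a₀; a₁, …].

[3; 10]

31 = 3·10 + 1, so a_0 = 3
10 = 10·1 + 0, so a_1 = 10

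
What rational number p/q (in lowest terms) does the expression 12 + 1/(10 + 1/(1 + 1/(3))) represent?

520/43

Work from the innermost term outward:
Start with 3.
1 + 1/(3/1) = 1 + 1/3 = 4/3
10 + 1/(4/3) = 10 + 3/4 = 43/4
12 + 1/(43/4) = 12 + 4/43 = 520/43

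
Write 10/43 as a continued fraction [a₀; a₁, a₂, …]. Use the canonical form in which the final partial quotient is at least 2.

10 = 0·43 + 10, so a_0 = 0
43 = 4·10 + 3, so a_1 = 4
10 = 3·3 + 1, so a_2 = 3
3 = 3·1 + 0, so a_3 = 3

[0; 4, 3, 3]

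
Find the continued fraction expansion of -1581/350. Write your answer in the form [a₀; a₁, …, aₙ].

Run the Euclidean algorithm, recording each quotient:
⌊-1581/350⌋ = -5, remainder 169
⌊350/169⌋ = 2, remainder 12
⌊169/12⌋ = 14, remainder 1
⌊12/1⌋ = 12, remainder 0

[-5; 2, 14, 12]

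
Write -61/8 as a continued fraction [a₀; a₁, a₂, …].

[-8; 2, 1, 2]

-61 = -8·8 + 3, so a_0 = -8
8 = 2·3 + 2, so a_1 = 2
3 = 1·2 + 1, so a_2 = 1
2 = 2·1 + 0, so a_3 = 2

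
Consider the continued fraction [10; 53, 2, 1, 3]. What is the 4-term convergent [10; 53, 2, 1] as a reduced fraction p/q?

1603/160

Build up convergents one term at a time:
a_0 = 10: 10/1
a_1 = 53: 531/53
a_2 = 2: 1072/107
a_3 = 1: 1603/160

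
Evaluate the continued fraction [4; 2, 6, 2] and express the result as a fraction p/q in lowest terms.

125/28

Start with 2.
6 + 1/(2/1) = 6 + 1/2 = 13/2
2 + 1/(13/2) = 2 + 2/13 = 28/13
4 + 1/(28/13) = 4 + 13/28 = 125/28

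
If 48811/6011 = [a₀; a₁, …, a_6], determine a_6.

Repeatedly divide and take the remainder:
48811 = 8·6011 + 723, so a_0 = 8
6011 = 8·723 + 227, so a_1 = 8
723 = 3·227 + 42, so a_2 = 3
227 = 5·42 + 17, so a_3 = 5
42 = 2·17 + 8, so a_4 = 2
17 = 2·8 + 1, so a_5 = 2
8 = 8·1 + 0, so a_6 = 8

8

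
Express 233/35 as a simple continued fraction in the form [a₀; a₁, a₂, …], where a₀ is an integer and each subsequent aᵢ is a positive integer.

[6; 1, 1, 1, 11]

Apply division with remainder until the remainder is 0:
⌊233/35⌋ = 6, remainder 23
⌊35/23⌋ = 1, remainder 12
⌊23/12⌋ = 1, remainder 11
⌊12/11⌋ = 1, remainder 1
⌊11/1⌋ = 11, remainder 0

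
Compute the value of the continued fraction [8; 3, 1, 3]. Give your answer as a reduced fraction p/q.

Use the convergent recurrence hₖ = aₖ·hₖ₋₁ + hₖ₋₂ (and likewise for the denominators kₖ):
a_0 = 8: 8/1
a_1 = 3: 25/3
a_2 = 1: 33/4
a_3 = 3: 124/15

124/15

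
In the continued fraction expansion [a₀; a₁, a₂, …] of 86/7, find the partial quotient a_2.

2

⌊86/7⌋ = 12, remainder 2
⌊7/2⌋ = 3, remainder 1
⌊2/1⌋ = 2, remainder 0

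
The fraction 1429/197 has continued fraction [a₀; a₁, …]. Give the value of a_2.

1

Run the Euclidean algorithm, recording each quotient:
⌊1429/197⌋ = 7, remainder 50
⌊197/50⌋ = 3, remainder 47
⌊50/47⌋ = 1, remainder 3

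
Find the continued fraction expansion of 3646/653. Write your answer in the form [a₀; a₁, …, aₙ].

3646 = 5·653 + 381, so a_0 = 5
653 = 1·381 + 272, so a_1 = 1
381 = 1·272 + 109, so a_2 = 1
272 = 2·109 + 54, so a_3 = 2
109 = 2·54 + 1, so a_4 = 2
54 = 54·1 + 0, so a_5 = 54

[5; 1, 1, 2, 2, 54]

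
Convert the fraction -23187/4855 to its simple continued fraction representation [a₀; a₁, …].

[-5; 4, 2, 6, 7, 2, 5]

Repeatedly divide and take the remainder:
-23187 ÷ 4855 → quotient -5, remainder 1088
4855 ÷ 1088 → quotient 4, remainder 503
1088 ÷ 503 → quotient 2, remainder 82
503 ÷ 82 → quotient 6, remainder 11
82 ÷ 11 → quotient 7, remainder 5
11 ÷ 5 → quotient 2, remainder 1
5 ÷ 1 → quotient 5, remainder 0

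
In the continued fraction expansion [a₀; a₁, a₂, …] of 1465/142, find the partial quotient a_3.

2

⌊1465/142⌋ = 10, remainder 45
⌊142/45⌋ = 3, remainder 7
⌊45/7⌋ = 6, remainder 3
⌊7/3⌋ = 2, remainder 1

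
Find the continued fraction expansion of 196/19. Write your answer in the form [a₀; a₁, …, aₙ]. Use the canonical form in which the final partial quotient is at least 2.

[10; 3, 6]

196 = 10·19 + 6, so a_0 = 10
19 = 3·6 + 1, so a_1 = 3
6 = 6·1 + 0, so a_2 = 6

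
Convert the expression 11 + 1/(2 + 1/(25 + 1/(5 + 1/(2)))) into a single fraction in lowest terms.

Work from the innermost term outward:
Start with 2.
5 + 1/(2/1) = 5 + 1/2 = 11/2
25 + 1/(11/2) = 25 + 2/11 = 277/11
2 + 1/(277/11) = 2 + 11/277 = 565/277
11 + 1/(565/277) = 11 + 277/565 = 6492/565

6492/565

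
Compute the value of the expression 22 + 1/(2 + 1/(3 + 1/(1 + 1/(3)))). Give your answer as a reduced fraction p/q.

Start with 3.
1 + 1/(3/1) = 1 + 1/3 = 4/3
3 + 1/(4/3) = 3 + 3/4 = 15/4
2 + 1/(15/4) = 2 + 4/15 = 34/15
22 + 1/(34/15) = 22 + 15/34 = 763/34

763/34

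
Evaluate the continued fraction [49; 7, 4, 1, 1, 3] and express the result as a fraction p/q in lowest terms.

11351/231

Build up convergents one term at a time:
a_0 = 49: 49/1
a_1 = 7: 344/7
a_2 = 4: 1425/29
a_3 = 1: 1769/36
a_4 = 1: 3194/65
a_5 = 3: 11351/231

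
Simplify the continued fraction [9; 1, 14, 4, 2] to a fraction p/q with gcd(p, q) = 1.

1361/137

Start with 2.
4 + 1/(2/1) = 4 + 1/2 = 9/2
14 + 1/(9/2) = 14 + 2/9 = 128/9
1 + 1/(128/9) = 1 + 9/128 = 137/128
9 + 1/(137/128) = 9 + 128/137 = 1361/137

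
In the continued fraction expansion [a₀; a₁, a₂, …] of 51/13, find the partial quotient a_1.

Repeatedly divide and take the remainder:
⌊51/13⌋ = 3, remainder 12
⌊13/12⌋ = 1, remainder 1

1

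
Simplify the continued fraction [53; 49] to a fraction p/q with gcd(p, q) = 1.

2598/49

a_0 = 53: 53/1
a_1 = 49: 2598/49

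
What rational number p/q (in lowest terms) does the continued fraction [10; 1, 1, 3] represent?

a_0 = 10: 10/1
a_1 = 1: 11/1
a_2 = 1: 21/2
a_3 = 3: 74/7

74/7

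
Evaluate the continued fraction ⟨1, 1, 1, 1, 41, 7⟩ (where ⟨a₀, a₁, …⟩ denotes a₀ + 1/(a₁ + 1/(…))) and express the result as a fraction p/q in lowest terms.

1461/878

Start with 7.
41 + 1/(7/1) = 41 + 1/7 = 288/7
1 + 1/(288/7) = 1 + 7/288 = 295/288
1 + 1/(295/288) = 1 + 288/295 = 583/295
1 + 1/(583/295) = 1 + 295/583 = 878/583
1 + 1/(878/583) = 1 + 583/878 = 1461/878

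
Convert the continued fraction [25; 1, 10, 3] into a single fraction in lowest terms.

881/34

Start with 3.
10 + 1/(3/1) = 10 + 1/3 = 31/3
1 + 1/(31/3) = 1 + 3/31 = 34/31
25 + 1/(34/31) = 25 + 31/34 = 881/34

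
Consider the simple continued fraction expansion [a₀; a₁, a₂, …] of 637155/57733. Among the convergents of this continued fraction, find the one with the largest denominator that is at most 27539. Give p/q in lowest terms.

205583/18628

a_0 = 11: 11/1  (≤ bound)
a_1 = 27: 298/27  (≤ bound)
a_2 = 1: 309/28  (≤ bound)
a_3 = 1: 607/55  (≤ bound)
a_4 = 2: 1523/138  (≤ bound)
a_5 = 13: 20406/1849  (≤ bound)
a_6 = 10: 205583/18628  (≤ bound)
a_7 = 3: 637155/57733  (> 27539, stop)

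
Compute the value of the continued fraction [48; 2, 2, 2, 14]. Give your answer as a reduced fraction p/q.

Use the convergent recurrence hₖ = aₖ·hₖ₋₁ + hₖ₋₂ (and likewise for the denominators kₖ):
a_0 = 48: 48/1
a_1 = 2: 97/2
a_2 = 2: 242/5
a_3 = 2: 581/12
a_4 = 14: 8376/173

8376/173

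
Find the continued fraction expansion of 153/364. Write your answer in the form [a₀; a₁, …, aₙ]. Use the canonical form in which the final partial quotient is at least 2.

[0; 2, 2, 1, 1, 1, 3, 5]

Repeatedly divide and take the remainder:
153 ÷ 364 → quotient 0, remainder 153
364 ÷ 153 → quotient 2, remainder 58
153 ÷ 58 → quotient 2, remainder 37
58 ÷ 37 → quotient 1, remainder 21
37 ÷ 21 → quotient 1, remainder 16
21 ÷ 16 → quotient 1, remainder 5
16 ÷ 5 → quotient 3, remainder 1
5 ÷ 1 → quotient 5, remainder 0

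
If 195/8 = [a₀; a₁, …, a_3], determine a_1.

2

Apply division with remainder until the remainder is 0:
195 ÷ 8 → quotient 24, remainder 3
8 ÷ 3 → quotient 2, remainder 2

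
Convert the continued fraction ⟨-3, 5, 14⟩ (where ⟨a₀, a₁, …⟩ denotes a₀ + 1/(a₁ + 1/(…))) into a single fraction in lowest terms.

Build up convergents one term at a time:
a_0 = -3: -3/1
a_1 = 5: -14/5
a_2 = 14: -199/71

-199/71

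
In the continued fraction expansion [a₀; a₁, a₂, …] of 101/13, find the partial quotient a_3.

3

Repeatedly divide and take the remainder:
101 = 7·13 + 10, so a_0 = 7
13 = 1·10 + 3, so a_1 = 1
10 = 3·3 + 1, so a_2 = 3
3 = 3·1 + 0, so a_3 = 3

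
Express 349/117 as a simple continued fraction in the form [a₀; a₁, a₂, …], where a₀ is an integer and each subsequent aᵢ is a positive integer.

[2; 1, 57, 2]

⌊349/117⌋ = 2, remainder 115
⌊117/115⌋ = 1, remainder 2
⌊115/2⌋ = 57, remainder 1
⌊2/1⌋ = 2, remainder 0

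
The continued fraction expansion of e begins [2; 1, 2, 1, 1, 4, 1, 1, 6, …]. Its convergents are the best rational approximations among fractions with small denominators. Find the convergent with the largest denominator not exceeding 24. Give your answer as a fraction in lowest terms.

19/7

a_0 = 2: 2/1  (≤ bound)
a_1 = 1: 3/1  (≤ bound)
a_2 = 2: 8/3  (≤ bound)
a_3 = 1: 11/4  (≤ bound)
a_4 = 1: 19/7  (≤ bound)
a_5 = 4: 87/32  (> 24, stop)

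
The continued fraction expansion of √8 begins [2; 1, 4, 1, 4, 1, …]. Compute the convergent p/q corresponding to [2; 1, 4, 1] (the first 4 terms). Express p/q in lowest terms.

a_0 = 2: 2/1
a_1 = 1: 3/1
a_2 = 4: 14/5
a_3 = 1: 17/6

17/6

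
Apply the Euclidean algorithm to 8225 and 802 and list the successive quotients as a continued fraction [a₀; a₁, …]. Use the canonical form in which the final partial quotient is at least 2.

[10; 3, 1, 10, 2, 1, 1, 3]

Repeatedly divide and take the remainder:
8225 ÷ 802 → quotient 10, remainder 205
802 ÷ 205 → quotient 3, remainder 187
205 ÷ 187 → quotient 1, remainder 18
187 ÷ 18 → quotient 10, remainder 7
18 ÷ 7 → quotient 2, remainder 4
7 ÷ 4 → quotient 1, remainder 3
4 ÷ 3 → quotient 1, remainder 1
3 ÷ 1 → quotient 3, remainder 0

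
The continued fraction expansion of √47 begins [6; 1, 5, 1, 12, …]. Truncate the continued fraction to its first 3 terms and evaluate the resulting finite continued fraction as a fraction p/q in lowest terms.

Start with 5.
1 + 1/(5/1) = 1 + 1/5 = 6/5
6 + 1/(6/5) = 6 + 5/6 = 41/6

41/6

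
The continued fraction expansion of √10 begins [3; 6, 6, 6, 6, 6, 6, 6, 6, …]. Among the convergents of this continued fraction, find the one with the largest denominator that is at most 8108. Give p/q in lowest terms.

4443/1405

a_0 = 3: 3/1  (≤ bound)
a_1 = 6: 19/6  (≤ bound)
a_2 = 6: 117/37  (≤ bound)
a_3 = 6: 721/228  (≤ bound)
a_4 = 6: 4443/1405  (≤ bound)
a_5 = 6: 27379/8658  (> 8108, stop)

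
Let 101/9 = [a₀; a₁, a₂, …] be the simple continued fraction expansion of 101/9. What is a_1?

4

101 ÷ 9 → quotient 11, remainder 2
9 ÷ 2 → quotient 4, remainder 1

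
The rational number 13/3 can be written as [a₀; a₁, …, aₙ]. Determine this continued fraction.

[4; 3]

13 = 4·3 + 1, so a_0 = 4
3 = 3·1 + 0, so a_1 = 3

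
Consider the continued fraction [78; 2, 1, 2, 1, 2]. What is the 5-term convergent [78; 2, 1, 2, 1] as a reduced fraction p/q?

862/11

Start with 1.
2 + 1/(1/1) = 2 + 1/1 = 3/1
1 + 1/(3/1) = 1 + 1/3 = 4/3
2 + 1/(4/3) = 2 + 3/4 = 11/4
78 + 1/(11/4) = 78 + 4/11 = 862/11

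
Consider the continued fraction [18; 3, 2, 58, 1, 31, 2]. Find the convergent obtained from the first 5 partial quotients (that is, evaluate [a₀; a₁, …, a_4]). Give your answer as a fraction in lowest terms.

7607/416

Start with 1.
58 + 1/(1/1) = 58 + 1/1 = 59/1
2 + 1/(59/1) = 2 + 1/59 = 119/59
3 + 1/(119/59) = 3 + 59/119 = 416/119
18 + 1/(416/119) = 18 + 119/416 = 7607/416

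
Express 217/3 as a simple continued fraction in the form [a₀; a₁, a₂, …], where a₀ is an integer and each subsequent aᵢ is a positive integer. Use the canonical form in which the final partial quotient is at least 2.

[72; 3]

Run the Euclidean algorithm, recording each quotient:
217 = 72·3 + 1, so a_0 = 72
3 = 3·1 + 0, so a_1 = 3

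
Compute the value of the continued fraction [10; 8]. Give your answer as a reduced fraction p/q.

81/8

a_0 = 10: 10/1
a_1 = 8: 81/8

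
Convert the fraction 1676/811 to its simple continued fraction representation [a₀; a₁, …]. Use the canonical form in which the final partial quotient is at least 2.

Run the Euclidean algorithm, recording each quotient:
1676 ÷ 811 → quotient 2, remainder 54
811 ÷ 54 → quotient 15, remainder 1
54 ÷ 1 → quotient 54, remainder 0

[2; 15, 54]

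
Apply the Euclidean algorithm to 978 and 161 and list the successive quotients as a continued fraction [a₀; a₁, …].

[6; 13, 2, 2, 2]

Run the Euclidean algorithm, recording each quotient:
⌊978/161⌋ = 6, remainder 12
⌊161/12⌋ = 13, remainder 5
⌊12/5⌋ = 2, remainder 2
⌊5/2⌋ = 2, remainder 1
⌊2/1⌋ = 2, remainder 0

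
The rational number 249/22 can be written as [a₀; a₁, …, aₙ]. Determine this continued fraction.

Repeatedly divide and take the remainder:
249 ÷ 22 → quotient 11, remainder 7
22 ÷ 7 → quotient 3, remainder 1
7 ÷ 1 → quotient 7, remainder 0

[11; 3, 7]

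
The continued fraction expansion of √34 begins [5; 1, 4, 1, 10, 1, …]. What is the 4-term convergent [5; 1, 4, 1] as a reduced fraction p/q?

Compute successive convergents:
a_0 = 5: 5/1
a_1 = 1: 6/1
a_2 = 4: 29/5
a_3 = 1: 35/6

35/6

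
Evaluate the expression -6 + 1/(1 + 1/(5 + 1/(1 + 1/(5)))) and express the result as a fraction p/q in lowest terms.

Collapse the nested fraction from the inside out:
Start with 5.
1 + 1/(5/1) = 1 + 1/5 = 6/5
5 + 1/(6/5) = 5 + 5/6 = 35/6
1 + 1/(35/6) = 1 + 6/35 = 41/35
-6 + 1/(41/35) = -6 + 35/41 = -211/41

-211/41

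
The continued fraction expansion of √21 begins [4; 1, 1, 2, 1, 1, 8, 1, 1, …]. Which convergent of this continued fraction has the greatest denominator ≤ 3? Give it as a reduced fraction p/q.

9/2

a_0 = 4: 4/1  (≤ bound)
a_1 = 1: 5/1  (≤ bound)
a_2 = 1: 9/2  (≤ bound)
a_3 = 2: 23/5  (> 3, stop)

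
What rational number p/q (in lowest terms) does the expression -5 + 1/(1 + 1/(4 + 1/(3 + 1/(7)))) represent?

Compute successive convergents:
a_0 = -5: -5/1
a_1 = 1: -4/1
a_2 = 4: -21/5
a_3 = 3: -67/16
a_4 = 7: -490/117

-490/117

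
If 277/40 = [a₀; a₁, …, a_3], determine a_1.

⌊277/40⌋ = 6, remainder 37
⌊40/37⌋ = 1, remainder 3

1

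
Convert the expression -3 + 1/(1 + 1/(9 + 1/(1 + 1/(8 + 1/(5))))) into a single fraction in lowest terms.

a_0 = -3: -3/1
a_1 = 1: -2/1
a_2 = 9: -21/10
a_3 = 1: -23/11
a_4 = 8: -205/98
a_5 = 5: -1048/501

-1048/501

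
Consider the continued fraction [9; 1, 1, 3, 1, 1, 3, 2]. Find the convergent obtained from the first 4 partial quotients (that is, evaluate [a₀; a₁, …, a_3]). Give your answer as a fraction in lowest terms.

Start with 3.
1 + 1/(3/1) = 1 + 1/3 = 4/3
1 + 1/(4/3) = 1 + 3/4 = 7/4
9 + 1/(7/4) = 9 + 4/7 = 67/7

67/7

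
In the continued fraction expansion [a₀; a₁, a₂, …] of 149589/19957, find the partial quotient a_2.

Apply division with remainder until the remainder is 0:
149589 ÷ 19957 → quotient 7, remainder 9890
19957 ÷ 9890 → quotient 2, remainder 177
9890 ÷ 177 → quotient 55, remainder 155

55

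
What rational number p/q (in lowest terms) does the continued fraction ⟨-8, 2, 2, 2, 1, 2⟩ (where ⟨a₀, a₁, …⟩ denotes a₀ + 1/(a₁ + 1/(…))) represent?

Start with 2.
1 + 1/(2/1) = 1 + 1/2 = 3/2
2 + 1/(3/2) = 2 + 2/3 = 8/3
2 + 1/(8/3) = 2 + 3/8 = 19/8
2 + 1/(19/8) = 2 + 8/19 = 46/19
-8 + 1/(46/19) = -8 + 19/46 = -349/46

-349/46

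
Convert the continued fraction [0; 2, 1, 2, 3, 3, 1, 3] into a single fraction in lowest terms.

162/437

Compute successive convergents:
a_0 = 0: 0/1
a_1 = 2: 1/2
a_2 = 1: 1/3
a_3 = 2: 3/8
a_4 = 3: 10/27
a_5 = 3: 33/89
a_6 = 1: 43/116
a_7 = 3: 162/437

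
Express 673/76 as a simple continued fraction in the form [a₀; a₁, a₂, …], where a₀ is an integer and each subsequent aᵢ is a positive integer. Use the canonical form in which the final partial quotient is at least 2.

[8; 1, 5, 1, 10]

673 ÷ 76 → quotient 8, remainder 65
76 ÷ 65 → quotient 1, remainder 11
65 ÷ 11 → quotient 5, remainder 10
11 ÷ 10 → quotient 1, remainder 1
10 ÷ 1 → quotient 10, remainder 0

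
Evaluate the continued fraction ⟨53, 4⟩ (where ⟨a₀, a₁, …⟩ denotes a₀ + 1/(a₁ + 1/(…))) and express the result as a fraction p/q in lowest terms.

213/4

a_0 = 53: 53/1
a_1 = 4: 213/4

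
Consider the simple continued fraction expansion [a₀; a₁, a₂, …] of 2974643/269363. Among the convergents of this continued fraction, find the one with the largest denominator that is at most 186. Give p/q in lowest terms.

2043/185

a_0 = 11: 11/1  (≤ bound)
a_1 = 23: 254/23  (≤ bound)
a_2 = 8: 2043/185  (≤ bound)
a_3 = 4: 8426/763  (> 186, stop)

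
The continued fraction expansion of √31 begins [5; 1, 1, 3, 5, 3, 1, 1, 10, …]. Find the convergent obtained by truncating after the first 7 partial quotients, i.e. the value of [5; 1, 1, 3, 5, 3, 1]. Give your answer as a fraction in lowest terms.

863/155

Use the convergent recurrence hₖ = aₖ·hₖ₋₁ + hₖ₋₂ (and likewise for the denominators kₖ):
a_0 = 5: 5/1
a_1 = 1: 6/1
a_2 = 1: 11/2
a_3 = 3: 39/7
a_4 = 5: 206/37
a_5 = 3: 657/118
a_6 = 1: 863/155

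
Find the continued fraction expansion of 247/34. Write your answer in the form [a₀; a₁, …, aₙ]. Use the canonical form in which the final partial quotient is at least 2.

Apply division with remainder until the remainder is 0:
247 ÷ 34 → quotient 7, remainder 9
34 ÷ 9 → quotient 3, remainder 7
9 ÷ 7 → quotient 1, remainder 2
7 ÷ 2 → quotient 3, remainder 1
2 ÷ 1 → quotient 2, remainder 0

[7; 3, 1, 3, 2]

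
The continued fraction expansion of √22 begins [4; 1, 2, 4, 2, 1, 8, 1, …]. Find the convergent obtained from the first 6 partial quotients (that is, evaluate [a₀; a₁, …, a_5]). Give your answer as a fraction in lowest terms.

a_0 = 4: 4/1
a_1 = 1: 5/1
a_2 = 2: 14/3
a_3 = 4: 61/13
a_4 = 2: 136/29
a_5 = 1: 197/42

197/42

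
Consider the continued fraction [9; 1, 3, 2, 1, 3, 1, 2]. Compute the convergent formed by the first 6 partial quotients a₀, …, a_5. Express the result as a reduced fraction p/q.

Build up convergents one term at a time:
a_0 = 9: 9/1
a_1 = 1: 10/1
a_2 = 3: 39/4
a_3 = 2: 88/9
a_4 = 1: 127/13
a_5 = 3: 469/48

469/48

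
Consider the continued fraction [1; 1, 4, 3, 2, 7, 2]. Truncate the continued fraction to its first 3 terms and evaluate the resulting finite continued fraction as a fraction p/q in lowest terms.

Start with 4.
1 + 1/(4/1) = 1 + 1/4 = 5/4
1 + 1/(5/4) = 1 + 4/5 = 9/5

9/5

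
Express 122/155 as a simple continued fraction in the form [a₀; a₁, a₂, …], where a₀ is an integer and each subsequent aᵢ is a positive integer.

[0; 1, 3, 1, 2, 3, 3]

Run the Euclidean algorithm, recording each quotient:
⌊122/155⌋ = 0, remainder 122
⌊155/122⌋ = 1, remainder 33
⌊122/33⌋ = 3, remainder 23
⌊33/23⌋ = 1, remainder 10
⌊23/10⌋ = 2, remainder 3
⌊10/3⌋ = 3, remainder 1
⌊3/1⌋ = 3, remainder 0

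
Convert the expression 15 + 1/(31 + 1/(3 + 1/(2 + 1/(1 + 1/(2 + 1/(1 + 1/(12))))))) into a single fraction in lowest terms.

Starting at the tail and folding back:
Start with 12.
1 + 1/(12/1) = 1 + 1/12 = 13/12
2 + 1/(13/12) = 2 + 12/13 = 38/13
1 + 1/(38/13) = 1 + 13/38 = 51/38
2 + 1/(51/38) = 2 + 38/51 = 140/51
3 + 1/(140/51) = 3 + 51/140 = 471/140
31 + 1/(471/140) = 31 + 140/471 = 14741/471
15 + 1/(14741/471) = 15 + 471/14741 = 221586/14741

221586/14741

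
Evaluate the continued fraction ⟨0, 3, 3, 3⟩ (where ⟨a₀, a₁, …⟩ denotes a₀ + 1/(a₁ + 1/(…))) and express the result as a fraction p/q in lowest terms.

10/33

Build up convergents one term at a time:
a_0 = 0: 0/1
a_1 = 3: 1/3
a_2 = 3: 3/10
a_3 = 3: 10/33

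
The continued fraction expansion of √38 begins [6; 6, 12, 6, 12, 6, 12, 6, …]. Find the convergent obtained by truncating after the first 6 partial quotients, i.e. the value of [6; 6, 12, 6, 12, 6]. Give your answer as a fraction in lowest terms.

Start with 6.
12 + 1/(6/1) = 12 + 1/6 = 73/6
6 + 1/(73/6) = 6 + 6/73 = 444/73
12 + 1/(444/73) = 12 + 73/444 = 5401/444
6 + 1/(5401/444) = 6 + 444/5401 = 32850/5401
6 + 1/(32850/5401) = 6 + 5401/32850 = 202501/32850

202501/32850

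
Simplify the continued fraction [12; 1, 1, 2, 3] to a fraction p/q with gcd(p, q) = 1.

Start with 3.
2 + 1/(3/1) = 2 + 1/3 = 7/3
1 + 1/(7/3) = 1 + 3/7 = 10/7
1 + 1/(10/7) = 1 + 7/10 = 17/10
12 + 1/(17/10) = 12 + 10/17 = 214/17

214/17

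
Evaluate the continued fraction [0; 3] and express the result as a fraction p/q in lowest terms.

a_0 = 0: 0/1
a_1 = 3: 1/3

1/3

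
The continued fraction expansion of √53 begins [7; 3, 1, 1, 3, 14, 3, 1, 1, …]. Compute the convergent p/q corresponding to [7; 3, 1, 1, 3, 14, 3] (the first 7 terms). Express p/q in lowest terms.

Start with 3.
14 + 1/(3/1) = 14 + 1/3 = 43/3
3 + 1/(43/3) = 3 + 3/43 = 132/43
1 + 1/(132/43) = 1 + 43/132 = 175/132
1 + 1/(175/132) = 1 + 132/175 = 307/175
3 + 1/(307/175) = 3 + 175/307 = 1096/307
7 + 1/(1096/307) = 7 + 307/1096 = 7979/1096

7979/1096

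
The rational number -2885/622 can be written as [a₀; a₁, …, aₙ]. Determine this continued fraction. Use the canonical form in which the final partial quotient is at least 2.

[-5; 2, 1, 3, 4, 13]

⌊-2885/622⌋ = -5, remainder 225
⌊622/225⌋ = 2, remainder 172
⌊225/172⌋ = 1, remainder 53
⌊172/53⌋ = 3, remainder 13
⌊53/13⌋ = 4, remainder 1
⌊13/1⌋ = 13, remainder 0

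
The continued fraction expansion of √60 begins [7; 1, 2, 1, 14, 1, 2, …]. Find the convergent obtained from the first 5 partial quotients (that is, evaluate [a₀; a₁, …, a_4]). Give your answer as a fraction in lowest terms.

457/59

Start with 14.
1 + 1/(14/1) = 1 + 1/14 = 15/14
2 + 1/(15/14) = 2 + 14/15 = 44/15
1 + 1/(44/15) = 1 + 15/44 = 59/44
7 + 1/(59/44) = 7 + 44/59 = 457/59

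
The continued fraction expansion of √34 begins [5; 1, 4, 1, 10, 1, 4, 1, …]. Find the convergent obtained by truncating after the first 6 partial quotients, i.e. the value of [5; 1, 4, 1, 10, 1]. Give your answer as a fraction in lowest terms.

Start with 1.
10 + 1/(1/1) = 10 + 1/1 = 11/1
1 + 1/(11/1) = 1 + 1/11 = 12/11
4 + 1/(12/11) = 4 + 11/12 = 59/12
1 + 1/(59/12) = 1 + 12/59 = 71/59
5 + 1/(71/59) = 5 + 59/71 = 414/71

414/71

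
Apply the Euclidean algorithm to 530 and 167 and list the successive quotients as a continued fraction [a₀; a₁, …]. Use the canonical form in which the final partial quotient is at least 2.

[3; 5, 1, 3, 7]

Apply division with remainder until the remainder is 0:
530 = 3·167 + 29, so a_0 = 3
167 = 5·29 + 22, so a_1 = 5
29 = 1·22 + 7, so a_2 = 1
22 = 3·7 + 1, so a_3 = 3
7 = 7·1 + 0, so a_4 = 7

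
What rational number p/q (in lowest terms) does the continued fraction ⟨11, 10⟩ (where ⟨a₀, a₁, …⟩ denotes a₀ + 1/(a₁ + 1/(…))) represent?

Compute successive convergents:
a_0 = 11: 11/1
a_1 = 10: 111/10

111/10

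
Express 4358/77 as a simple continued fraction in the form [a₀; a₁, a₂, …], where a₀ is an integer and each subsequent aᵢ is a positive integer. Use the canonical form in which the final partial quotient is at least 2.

[56; 1, 1, 2, 15]

⌊4358/77⌋ = 56, remainder 46
⌊77/46⌋ = 1, remainder 31
⌊46/31⌋ = 1, remainder 15
⌊31/15⌋ = 2, remainder 1
⌊15/1⌋ = 15, remainder 0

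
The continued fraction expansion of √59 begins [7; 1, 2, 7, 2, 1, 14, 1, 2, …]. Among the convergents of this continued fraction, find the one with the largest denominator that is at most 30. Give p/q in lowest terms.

169/22

List convergents until the denominator exceeds the bound:
a_0 = 7: 7/1  (≤ bound)
a_1 = 1: 8/1  (≤ bound)
a_2 = 2: 23/3  (≤ bound)
a_3 = 7: 169/22  (≤ bound)
a_4 = 2: 361/47  (> 30, stop)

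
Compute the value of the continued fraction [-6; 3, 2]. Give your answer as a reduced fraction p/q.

-40/7

Start with 2.
3 + 1/(2/1) = 3 + 1/2 = 7/2
-6 + 1/(7/2) = -6 + 2/7 = -40/7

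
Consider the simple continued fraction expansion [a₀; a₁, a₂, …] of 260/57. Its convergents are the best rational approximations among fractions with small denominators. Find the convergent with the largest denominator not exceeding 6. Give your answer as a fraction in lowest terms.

a_0 = 4: 4/1  (≤ bound)
a_1 = 1: 5/1  (≤ bound)
a_2 = 1: 9/2  (≤ bound)
a_3 = 3: 32/7  (> 6, stop)

9/2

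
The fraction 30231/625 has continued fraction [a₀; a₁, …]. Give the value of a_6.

30231 = 48·625 + 231, so a_0 = 48
625 = 2·231 + 163, so a_1 = 2
231 = 1·163 + 68, so a_2 = 1
163 = 2·68 + 27, so a_3 = 2
68 = 2·27 + 14, so a_4 = 2
27 = 1·14 + 13, so a_5 = 1
14 = 1·13 + 1, so a_6 = 1

1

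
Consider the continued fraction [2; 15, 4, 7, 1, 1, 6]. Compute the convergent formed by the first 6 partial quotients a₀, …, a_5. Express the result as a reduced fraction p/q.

a_0 = 2: 2/1
a_1 = 15: 31/15
a_2 = 4: 126/61
a_3 = 7: 913/442
a_4 = 1: 1039/503
a_5 = 1: 1952/945

1952/945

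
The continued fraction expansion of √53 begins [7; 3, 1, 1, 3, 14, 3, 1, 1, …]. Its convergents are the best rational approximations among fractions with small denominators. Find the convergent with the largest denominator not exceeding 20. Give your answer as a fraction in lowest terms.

List convergents until the denominator exceeds the bound:
a_0 = 7: 7/1  (≤ bound)
a_1 = 3: 22/3  (≤ bound)
a_2 = 1: 29/4  (≤ bound)
a_3 = 1: 51/7  (≤ bound)
a_4 = 3: 182/25  (> 20, stop)

51/7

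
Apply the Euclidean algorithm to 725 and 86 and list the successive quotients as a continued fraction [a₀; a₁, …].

⌊725/86⌋ = 8, remainder 37
⌊86/37⌋ = 2, remainder 12
⌊37/12⌋ = 3, remainder 1
⌊12/1⌋ = 12, remainder 0

[8; 2, 3, 12]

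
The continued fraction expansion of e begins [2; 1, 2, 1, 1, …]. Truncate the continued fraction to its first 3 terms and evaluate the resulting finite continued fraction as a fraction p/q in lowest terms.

a_0 = 2: 2/1
a_1 = 1: 3/1
a_2 = 2: 8/3

8/3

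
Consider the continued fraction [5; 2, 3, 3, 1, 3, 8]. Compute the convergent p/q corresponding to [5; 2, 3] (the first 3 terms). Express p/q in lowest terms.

Start with 3.
2 + 1/(3/1) = 2 + 1/3 = 7/3
5 + 1/(7/3) = 5 + 3/7 = 38/7

38/7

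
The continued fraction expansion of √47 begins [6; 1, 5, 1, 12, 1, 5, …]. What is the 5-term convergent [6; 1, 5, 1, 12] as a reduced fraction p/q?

Start with 12.
1 + 1/(12/1) = 1 + 1/12 = 13/12
5 + 1/(13/12) = 5 + 12/13 = 77/13
1 + 1/(77/13) = 1 + 13/77 = 90/77
6 + 1/(90/77) = 6 + 77/90 = 617/90

617/90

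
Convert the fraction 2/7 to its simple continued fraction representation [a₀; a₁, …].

[0; 3, 2]

⌊2/7⌋ = 0, remainder 2
⌊7/2⌋ = 3, remainder 1
⌊2/1⌋ = 2, remainder 0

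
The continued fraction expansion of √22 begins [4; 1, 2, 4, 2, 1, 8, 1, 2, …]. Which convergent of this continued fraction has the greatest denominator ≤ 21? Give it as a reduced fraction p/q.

a_0 = 4: 4/1  (≤ bound)
a_1 = 1: 5/1  (≤ bound)
a_2 = 2: 14/3  (≤ bound)
a_3 = 4: 61/13  (≤ bound)
a_4 = 2: 136/29  (> 21, stop)

61/13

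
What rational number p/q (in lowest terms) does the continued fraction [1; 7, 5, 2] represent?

a_0 = 1: 1/1
a_1 = 7: 8/7
a_2 = 5: 41/36
a_3 = 2: 90/79

90/79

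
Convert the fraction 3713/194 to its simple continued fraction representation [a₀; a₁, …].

[19; 7, 5, 2, 2]

Run the Euclidean algorithm, recording each quotient:
⌊3713/194⌋ = 19, remainder 27
⌊194/27⌋ = 7, remainder 5
⌊27/5⌋ = 5, remainder 2
⌊5/2⌋ = 2, remainder 1
⌊2/1⌋ = 2, remainder 0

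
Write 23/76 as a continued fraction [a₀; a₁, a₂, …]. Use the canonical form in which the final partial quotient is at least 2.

[0; 3, 3, 3, 2]

23 = 0·76 + 23, so a_0 = 0
76 = 3·23 + 7, so a_1 = 3
23 = 3·7 + 2, so a_2 = 3
7 = 3·2 + 1, so a_3 = 3
2 = 2·1 + 0, so a_4 = 2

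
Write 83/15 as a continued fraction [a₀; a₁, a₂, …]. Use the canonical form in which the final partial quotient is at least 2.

83 = 5·15 + 8, so a_0 = 5
15 = 1·8 + 7, so a_1 = 1
8 = 1·7 + 1, so a_2 = 1
7 = 7·1 + 0, so a_3 = 7

[5; 1, 1, 7]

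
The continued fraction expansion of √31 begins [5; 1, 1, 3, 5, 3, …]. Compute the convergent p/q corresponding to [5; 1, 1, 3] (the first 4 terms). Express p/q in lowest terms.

39/7

Build up convergents one term at a time:
a_0 = 5: 5/1
a_1 = 1: 6/1
a_2 = 1: 11/2
a_3 = 3: 39/7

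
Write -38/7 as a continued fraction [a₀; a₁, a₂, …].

⌊-38/7⌋ = -6, remainder 4
⌊7/4⌋ = 1, remainder 3
⌊4/3⌋ = 1, remainder 1
⌊3/1⌋ = 3, remainder 0

[-6; 1, 1, 3]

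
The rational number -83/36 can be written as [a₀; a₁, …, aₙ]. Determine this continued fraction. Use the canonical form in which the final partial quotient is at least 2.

[-3; 1, 2, 3, 1, 2]

Apply division with remainder until the remainder is 0:
-83 ÷ 36 → quotient -3, remainder 25
36 ÷ 25 → quotient 1, remainder 11
25 ÷ 11 → quotient 2, remainder 3
11 ÷ 3 → quotient 3, remainder 2
3 ÷ 2 → quotient 1, remainder 1
2 ÷ 1 → quotient 2, remainder 0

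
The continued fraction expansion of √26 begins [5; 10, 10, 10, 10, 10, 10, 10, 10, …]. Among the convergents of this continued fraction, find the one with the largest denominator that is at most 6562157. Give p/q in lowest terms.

5357035/1050601

List convergents until the denominator exceeds the bound:
a_0 = 5: 5/1  (≤ bound)
a_1 = 10: 51/10  (≤ bound)
a_2 = 10: 515/101  (≤ bound)
a_3 = 10: 5201/1020  (≤ bound)
a_4 = 10: 52525/10301  (≤ bound)
a_5 = 10: 530451/104030  (≤ bound)
a_6 = 10: 5357035/1050601  (≤ bound)
a_7 = 10: 54100801/10610040  (> 6562157, stop)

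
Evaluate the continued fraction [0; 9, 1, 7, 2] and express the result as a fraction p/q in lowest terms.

Starting at the tail and folding back:
Start with 2.
7 + 1/(2/1) = 7 + 1/2 = 15/2
1 + 1/(15/2) = 1 + 2/15 = 17/15
9 + 1/(17/15) = 9 + 15/17 = 168/17
0 + 1/(168/17) = 0 + 17/168 = 17/168

17/168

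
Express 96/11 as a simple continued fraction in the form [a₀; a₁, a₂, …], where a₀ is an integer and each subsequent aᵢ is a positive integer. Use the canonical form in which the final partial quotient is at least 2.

Run the Euclidean algorithm, recording each quotient:
96 ÷ 11 → quotient 8, remainder 8
11 ÷ 8 → quotient 1, remainder 3
8 ÷ 3 → quotient 2, remainder 2
3 ÷ 2 → quotient 1, remainder 1
2 ÷ 1 → quotient 2, remainder 0

[8; 1, 2, 1, 2]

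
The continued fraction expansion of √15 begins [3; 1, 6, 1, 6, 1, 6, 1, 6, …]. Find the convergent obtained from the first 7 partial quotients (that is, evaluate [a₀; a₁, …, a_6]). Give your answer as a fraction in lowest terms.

1677/433

a_0 = 3: 3/1
a_1 = 1: 4/1
a_2 = 6: 27/7
a_3 = 1: 31/8
a_4 = 6: 213/55
a_5 = 1: 244/63
a_6 = 6: 1677/433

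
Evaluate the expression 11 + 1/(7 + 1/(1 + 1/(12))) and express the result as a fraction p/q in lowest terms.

a_0 = 11: 11/1
a_1 = 7: 78/7
a_2 = 1: 89/8
a_3 = 12: 1146/103

1146/103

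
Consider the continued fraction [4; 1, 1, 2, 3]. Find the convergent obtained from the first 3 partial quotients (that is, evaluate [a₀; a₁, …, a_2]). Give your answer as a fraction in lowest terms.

Starting at the tail and folding back:
Start with 1.
1 + 1/(1/1) = 1 + 1/1 = 2/1
4 + 1/(2/1) = 4 + 1/2 = 9/2

9/2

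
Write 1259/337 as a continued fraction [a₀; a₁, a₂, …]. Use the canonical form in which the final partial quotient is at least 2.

Apply division with remainder until the remainder is 0:
⌊1259/337⌋ = 3, remainder 248
⌊337/248⌋ = 1, remainder 89
⌊248/89⌋ = 2, remainder 70
⌊89/70⌋ = 1, remainder 19
⌊70/19⌋ = 3, remainder 13
⌊19/13⌋ = 1, remainder 6
⌊13/6⌋ = 2, remainder 1
⌊6/1⌋ = 6, remainder 0

[3; 1, 2, 1, 3, 1, 2, 6]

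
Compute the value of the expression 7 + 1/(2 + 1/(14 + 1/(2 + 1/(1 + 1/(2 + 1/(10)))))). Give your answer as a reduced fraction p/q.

18476/2469

Start with 10.
2 + 1/(10/1) = 2 + 1/10 = 21/10
1 + 1/(21/10) = 1 + 10/21 = 31/21
2 + 1/(31/21) = 2 + 21/31 = 83/31
14 + 1/(83/31) = 14 + 31/83 = 1193/83
2 + 1/(1193/83) = 2 + 83/1193 = 2469/1193
7 + 1/(2469/1193) = 7 + 1193/2469 = 18476/2469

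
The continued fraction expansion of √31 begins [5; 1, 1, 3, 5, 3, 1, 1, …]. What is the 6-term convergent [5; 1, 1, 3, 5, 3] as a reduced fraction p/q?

Start with 3.
5 + 1/(3/1) = 5 + 1/3 = 16/3
3 + 1/(16/3) = 3 + 3/16 = 51/16
1 + 1/(51/16) = 1 + 16/51 = 67/51
1 + 1/(67/51) = 1 + 51/67 = 118/67
5 + 1/(118/67) = 5 + 67/118 = 657/118

657/118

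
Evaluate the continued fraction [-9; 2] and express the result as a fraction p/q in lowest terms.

-17/2

Start with 2.
-9 + 1/(2/1) = -9 + 1/2 = -17/2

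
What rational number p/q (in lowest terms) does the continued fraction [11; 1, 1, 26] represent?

Use the convergent recurrence hₖ = aₖ·hₖ₋₁ + hₖ₋₂ (and likewise for the denominators kₖ):
a_0 = 11: 11/1
a_1 = 1: 12/1
a_2 = 1: 23/2
a_3 = 26: 610/53

610/53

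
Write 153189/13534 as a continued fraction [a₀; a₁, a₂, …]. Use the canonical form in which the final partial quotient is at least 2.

[11; 3, 7, 3, 14, 1, 3, 3]

Repeatedly divide and take the remainder:
153189 ÷ 13534 → quotient 11, remainder 4315
13534 ÷ 4315 → quotient 3, remainder 589
4315 ÷ 589 → quotient 7, remainder 192
589 ÷ 192 → quotient 3, remainder 13
192 ÷ 13 → quotient 14, remainder 10
13 ÷ 10 → quotient 1, remainder 3
10 ÷ 3 → quotient 3, remainder 1
3 ÷ 1 → quotient 3, remainder 0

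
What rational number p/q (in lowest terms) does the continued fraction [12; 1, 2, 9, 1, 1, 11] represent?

a_0 = 12: 12/1
a_1 = 1: 13/1
a_2 = 2: 38/3
a_3 = 9: 355/28
a_4 = 1: 393/31
a_5 = 1: 748/59
a_6 = 11: 8621/680

8621/680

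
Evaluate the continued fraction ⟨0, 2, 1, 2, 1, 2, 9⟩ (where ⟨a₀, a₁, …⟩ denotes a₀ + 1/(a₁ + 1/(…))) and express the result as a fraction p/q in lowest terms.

103/281

Use the convergent recurrence hₖ = aₖ·hₖ₋₁ + hₖ₋₂ (and likewise for the denominators kₖ):
a_0 = 0: 0/1
a_1 = 2: 1/2
a_2 = 1: 1/3
a_3 = 2: 3/8
a_4 = 1: 4/11
a_5 = 2: 11/30
a_6 = 9: 103/281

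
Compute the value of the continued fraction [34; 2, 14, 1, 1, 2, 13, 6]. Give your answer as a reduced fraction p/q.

423767/12289

Start with 6.
13 + 1/(6/1) = 13 + 1/6 = 79/6
2 + 1/(79/6) = 2 + 6/79 = 164/79
1 + 1/(164/79) = 1 + 79/164 = 243/164
1 + 1/(243/164) = 1 + 164/243 = 407/243
14 + 1/(407/243) = 14 + 243/407 = 5941/407
2 + 1/(5941/407) = 2 + 407/5941 = 12289/5941
34 + 1/(12289/5941) = 34 + 5941/12289 = 423767/12289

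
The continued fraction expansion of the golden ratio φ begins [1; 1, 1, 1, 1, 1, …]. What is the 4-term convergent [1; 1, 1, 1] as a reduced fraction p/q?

a_0 = 1: 1/1
a_1 = 1: 2/1
a_2 = 1: 3/2
a_3 = 1: 5/3

5/3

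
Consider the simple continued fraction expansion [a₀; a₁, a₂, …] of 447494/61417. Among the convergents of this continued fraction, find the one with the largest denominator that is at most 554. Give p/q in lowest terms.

2368/325

List convergents until the denominator exceeds the bound:
a_0 = 7: 7/1  (≤ bound)
a_1 = 3: 22/3  (≤ bound)
a_2 = 2: 51/7  (≤ bound)
a_3 = 45: 2317/318  (≤ bound)
a_4 = 1: 2368/325  (≤ bound)
a_5 = 1: 4685/643  (> 554, stop)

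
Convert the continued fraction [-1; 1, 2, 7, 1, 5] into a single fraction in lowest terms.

-47/147

a_0 = -1: -1/1
a_1 = 1: 0/1
a_2 = 2: -1/3
a_3 = 7: -7/22
a_4 = 1: -8/25
a_5 = 5: -47/147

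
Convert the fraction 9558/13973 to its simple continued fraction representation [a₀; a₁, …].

[0; 1, 2, 6, 15, 2, 23]

9558 ÷ 13973 → quotient 0, remainder 9558
13973 ÷ 9558 → quotient 1, remainder 4415
9558 ÷ 4415 → quotient 2, remainder 728
4415 ÷ 728 → quotient 6, remainder 47
728 ÷ 47 → quotient 15, remainder 23
47 ÷ 23 → quotient 2, remainder 1
23 ÷ 1 → quotient 23, remainder 0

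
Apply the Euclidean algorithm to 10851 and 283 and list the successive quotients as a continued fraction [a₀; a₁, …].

⌊10851/283⌋ = 38, remainder 97
⌊283/97⌋ = 2, remainder 89
⌊97/89⌋ = 1, remainder 8
⌊89/8⌋ = 11, remainder 1
⌊8/1⌋ = 8, remainder 0

[38; 2, 1, 11, 8]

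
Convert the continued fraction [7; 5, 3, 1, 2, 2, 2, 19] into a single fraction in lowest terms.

46338/6445

Build up convergents one term at a time:
a_0 = 7: 7/1
a_1 = 5: 36/5
a_2 = 3: 115/16
a_3 = 1: 151/21
a_4 = 2: 417/58
a_5 = 2: 985/137
a_6 = 2: 2387/332
a_7 = 19: 46338/6445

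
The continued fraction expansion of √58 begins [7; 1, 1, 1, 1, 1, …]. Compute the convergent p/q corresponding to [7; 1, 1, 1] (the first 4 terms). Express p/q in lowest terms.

23/3

a_0 = 7: 7/1
a_1 = 1: 8/1
a_2 = 1: 15/2
a_3 = 1: 23/3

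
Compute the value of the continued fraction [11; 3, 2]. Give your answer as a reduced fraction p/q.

Compute successive convergents:
a_0 = 11: 11/1
a_1 = 3: 34/3
a_2 = 2: 79/7

79/7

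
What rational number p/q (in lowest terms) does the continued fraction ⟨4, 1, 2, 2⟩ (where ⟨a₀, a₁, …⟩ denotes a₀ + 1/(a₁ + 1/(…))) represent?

33/7

Start with 2.
2 + 1/(2/1) = 2 + 1/2 = 5/2
1 + 1/(5/2) = 1 + 2/5 = 7/5
4 + 1/(7/5) = 4 + 5/7 = 33/7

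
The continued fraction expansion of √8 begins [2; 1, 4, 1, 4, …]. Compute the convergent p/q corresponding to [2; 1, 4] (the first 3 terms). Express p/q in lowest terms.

Start with 4.
1 + 1/(4/1) = 1 + 1/4 = 5/4
2 + 1/(5/4) = 2 + 4/5 = 14/5

14/5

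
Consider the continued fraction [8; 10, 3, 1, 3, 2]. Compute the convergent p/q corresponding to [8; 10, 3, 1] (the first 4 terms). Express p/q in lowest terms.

Starting at the tail and folding back:
Start with 1.
3 + 1/(1/1) = 3 + 1/1 = 4/1
10 + 1/(4/1) = 10 + 1/4 = 41/4
8 + 1/(41/4) = 8 + 4/41 = 332/41

332/41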